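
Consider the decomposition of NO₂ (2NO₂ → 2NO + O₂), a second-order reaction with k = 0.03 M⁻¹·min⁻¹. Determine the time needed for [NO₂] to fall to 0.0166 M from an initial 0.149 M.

1784 min

Step 1: For second-order: t = (1/[NO₂] - 1/[NO₂]₀)/k
Step 2: t = (1/0.0166 - 1/0.149)/0.03
Step 3: t = (60.24 - 6.711)/0.03
Step 4: t = 53.53/0.03 = 1784 min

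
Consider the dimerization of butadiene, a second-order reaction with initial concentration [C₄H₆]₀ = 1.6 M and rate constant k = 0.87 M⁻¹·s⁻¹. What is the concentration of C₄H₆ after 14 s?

0.07809 M

Step 1: For a second-order reaction: 1/[C₄H₆] = 1/[C₄H₆]₀ + kt
Step 2: 1/[C₄H₆] = 1/1.6 + 0.87 × 14
Step 3: 1/[C₄H₆] = 0.625 + 12.18 = 12.8
Step 4: [C₄H₆] = 1/12.8 = 0.07809 M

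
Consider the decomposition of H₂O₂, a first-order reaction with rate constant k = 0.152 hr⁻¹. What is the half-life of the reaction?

4.56 hr

Step 1: For a first-order reaction, t₁/₂ = ln(2)/k
Step 2: t₁/₂ = ln(2)/0.152
Step 3: t₁/₂ = 0.6931/0.152 = 4.56 hr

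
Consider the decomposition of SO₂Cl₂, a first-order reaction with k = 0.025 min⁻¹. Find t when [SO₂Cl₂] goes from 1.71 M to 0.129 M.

103.4 min

Step 1: For first-order: t = ln([SO₂Cl₂]₀/[SO₂Cl₂])/k
Step 2: t = ln(1.71/0.129)/0.025
Step 3: t = ln(13.26)/0.025
Step 4: t = 2.584/0.025 = 103.4 min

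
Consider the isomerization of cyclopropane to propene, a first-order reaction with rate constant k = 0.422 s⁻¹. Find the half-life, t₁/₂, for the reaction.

1.643 s

Step 1: For a first-order reaction, t₁/₂ = ln(2)/k
Step 2: t₁/₂ = ln(2)/0.422
Step 3: t₁/₂ = 0.6931/0.422 = 1.643 s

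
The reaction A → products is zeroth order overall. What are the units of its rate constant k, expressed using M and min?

M·min⁻¹

Step 1: For overall order n, rate = k × (concentration)^n.
Step 2: Rate has units M·min⁻¹; concentration term has units M^0.
Step 3: k = rate / (concentration)^n, so units of k = M^(1-0)·min⁻¹ = M·min⁻¹.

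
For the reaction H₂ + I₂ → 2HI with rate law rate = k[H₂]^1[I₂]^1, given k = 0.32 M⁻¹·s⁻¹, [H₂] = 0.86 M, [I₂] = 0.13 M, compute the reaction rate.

0.03578 M/s

Step 1: The rate law is rate = k[H₂]^1[I₂]^1
Step 2: Substitute: rate = 0.32 × (0.86)^1 × (0.13)^1
Step 3: rate = 0.32 × 0.86 × 0.13 = 0.035776 M/s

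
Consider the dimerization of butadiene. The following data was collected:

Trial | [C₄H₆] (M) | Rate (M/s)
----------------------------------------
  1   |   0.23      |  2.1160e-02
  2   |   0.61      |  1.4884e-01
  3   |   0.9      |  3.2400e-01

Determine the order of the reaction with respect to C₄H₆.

second order (2)

Step 1: Compare trials to find order n where rate₂/rate₁ = ([C₄H₆]₂/[C₄H₆]₁)^n
Step 2: rate₂/rate₁ = 1.4884e-01/2.1160e-02 = 7.034
Step 3: [C₄H₆]₂/[C₄H₆]₁ = 0.61/0.23 = 2.652
Step 4: n = ln(7.034)/ln(2.652) = 2.00 ≈ 2
Step 5: The reaction is second order in C₄H₆.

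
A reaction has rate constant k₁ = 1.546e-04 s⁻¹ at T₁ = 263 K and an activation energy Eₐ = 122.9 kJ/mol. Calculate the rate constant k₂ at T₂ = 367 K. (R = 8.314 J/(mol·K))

1.278e+03 s⁻¹

Step 1: Use the two-temperature Arrhenius form: ln(k₂/k₁) = -Eₐ/R × (1/T₂ - 1/T₁)
Step 2: Convert Eₐ to J/mol: 122.9 kJ/mol = 122900 J/mol
Step 3: 1/T₂ - 1/T₁ = 1/367 - 1/263 = -1.077486e-03 K⁻¹
Step 4: ln(k₂/k₁) = -122900/8.314 × -1.077486e-03 = 15.92772
Step 5: k₂ = k₁ × exp(15.92772) = 1.546e-04 × 8.26649e+06 = 1.278e+03 s⁻¹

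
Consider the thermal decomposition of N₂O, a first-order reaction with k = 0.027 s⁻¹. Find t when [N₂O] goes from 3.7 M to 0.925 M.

51.34 s

Step 1: For first-order: t = ln([N₂O]₀/[N₂O])/k
Step 2: t = ln(3.7/0.925)/0.027
Step 3: t = ln(4)/0.027
Step 4: t = 1.386/0.027 = 51.34 s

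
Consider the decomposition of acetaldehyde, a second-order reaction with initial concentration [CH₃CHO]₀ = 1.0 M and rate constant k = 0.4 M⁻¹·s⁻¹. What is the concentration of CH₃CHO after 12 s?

0.1724 M

Step 1: For a second-order reaction: 1/[CH₃CHO] = 1/[CH₃CHO]₀ + kt
Step 2: 1/[CH₃CHO] = 1/1.0 + 0.4 × 12
Step 3: 1/[CH₃CHO] = 1 + 4.8 = 5.8
Step 4: [CH₃CHO] = 1/5.8 = 0.1724 M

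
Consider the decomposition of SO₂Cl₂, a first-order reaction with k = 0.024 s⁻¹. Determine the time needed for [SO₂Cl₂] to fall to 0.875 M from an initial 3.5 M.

57.76 s

Step 1: For first-order: t = ln([SO₂Cl₂]₀/[SO₂Cl₂])/k
Step 2: t = ln(3.5/0.875)/0.024
Step 3: t = ln(4)/0.024
Step 4: t = 1.386/0.024 = 57.76 s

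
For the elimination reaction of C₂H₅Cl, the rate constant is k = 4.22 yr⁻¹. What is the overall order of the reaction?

first order (1)

Step 1: The units of k for an nth-order reaction are (concentration)^(1-n)·(time)⁻¹.
Step 2: Here k has units yr⁻¹, so the concentration exponent is 0.
Step 3: 1 - n = 0 ⇒ n = 1. The reaction is first order.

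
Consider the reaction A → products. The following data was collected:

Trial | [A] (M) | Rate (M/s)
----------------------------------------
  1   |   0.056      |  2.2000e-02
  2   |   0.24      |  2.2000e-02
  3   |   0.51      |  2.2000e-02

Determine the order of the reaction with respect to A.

zeroth order (0)

Step 1: Compare trials - when concentration changes, rate stays constant.
Step 2: rate₂/rate₁ = 2.2000e-02/2.2000e-02 = 1
Step 3: [A]₂/[A]₁ = 0.24/0.056 = 4.286
Step 4: Since rate ratio ≈ (conc ratio)^0, the reaction is zeroth order.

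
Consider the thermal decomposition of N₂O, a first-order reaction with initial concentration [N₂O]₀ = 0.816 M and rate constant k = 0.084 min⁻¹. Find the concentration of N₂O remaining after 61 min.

0.004857 M

Step 1: For a first-order reaction: [N₂O] = [N₂O]₀ × e^(-kt)
Step 2: [N₂O] = 0.816 × e^(-0.084 × 61)
Step 3: [N₂O] = 0.816 × e^(-5.124)
Step 4: [N₂O] = 0.816 × 0.00595217 = 0.004857 M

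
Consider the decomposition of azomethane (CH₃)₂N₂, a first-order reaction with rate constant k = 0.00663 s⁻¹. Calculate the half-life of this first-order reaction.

104.5 s

Step 1: For a first-order reaction, t₁/₂ = ln(2)/k
Step 2: t₁/₂ = ln(2)/0.00663
Step 3: t₁/₂ = 0.6931/0.00663 = 104.5 s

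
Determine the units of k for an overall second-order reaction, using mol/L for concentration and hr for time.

(mol/L)⁻¹·hr⁻¹

Step 1: For overall order n, rate = k × (concentration)^n.
Step 2: Rate has units mol/L·hr⁻¹; concentration term has units (mol/L)^2.
Step 3: k = rate / (concentration)^n, so units of k = (mol/L)^(1-2)·hr⁻¹ = (mol/L)⁻¹·hr⁻¹.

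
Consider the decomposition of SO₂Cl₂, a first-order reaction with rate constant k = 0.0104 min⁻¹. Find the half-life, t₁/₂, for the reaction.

66.65 min

Step 1: For a first-order reaction, t₁/₂ = ln(2)/k
Step 2: t₁/₂ = ln(2)/0.0104
Step 3: t₁/₂ = 0.6931/0.0104 = 66.65 min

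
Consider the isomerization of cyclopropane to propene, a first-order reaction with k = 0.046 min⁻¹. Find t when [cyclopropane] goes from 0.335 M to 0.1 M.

26.28 min

Step 1: For first-order: t = ln([cyclopropane]₀/[cyclopropane])/k
Step 2: t = ln(0.335/0.1)/0.046
Step 3: t = ln(3.35)/0.046
Step 4: t = 1.209/0.046 = 26.28 min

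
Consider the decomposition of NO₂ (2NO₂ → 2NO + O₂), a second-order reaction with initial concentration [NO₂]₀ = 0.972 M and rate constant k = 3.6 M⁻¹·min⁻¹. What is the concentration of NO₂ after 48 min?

0.005753 M

Step 1: For a second-order reaction: 1/[NO₂] = 1/[NO₂]₀ + kt
Step 2: 1/[NO₂] = 1/0.972 + 3.6 × 48
Step 3: 1/[NO₂] = 1.029 + 172.8 = 173.8
Step 4: [NO₂] = 1/173.8 = 0.005753 M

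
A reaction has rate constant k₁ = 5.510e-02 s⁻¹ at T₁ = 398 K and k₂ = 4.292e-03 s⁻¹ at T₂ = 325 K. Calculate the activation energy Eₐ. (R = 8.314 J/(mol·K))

37.6 kJ/mol

Step 1: Use the two-temperature Arrhenius form: ln(k₂/k₁) = -Eₐ/R × (1/T₂ - 1/T₁)
Step 2: ln(k₂/k₁) = ln(4.292e-03/5.510e-02) = ln(0.0778947) = -2.5524
Step 3: 1/T₂ - 1/T₁ = 1/325 - 1/398 = 5.643603e-04 K⁻¹
Step 4: Eₐ = -R × ln(k₂/k₁) / (1/T₂ - 1/T₁) = -8.314 × -2.5524 / 5.643603e-04
Step 5: Eₐ = 3.7601e+04 J/mol = 37.6 kJ/mol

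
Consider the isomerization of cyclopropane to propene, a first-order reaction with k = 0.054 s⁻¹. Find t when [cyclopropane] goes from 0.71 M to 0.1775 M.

25.67 s

Step 1: For first-order: t = ln([cyclopropane]₀/[cyclopropane])/k
Step 2: t = ln(0.71/0.1775)/0.054
Step 3: t = ln(4)/0.054
Step 4: t = 1.386/0.054 = 25.67 s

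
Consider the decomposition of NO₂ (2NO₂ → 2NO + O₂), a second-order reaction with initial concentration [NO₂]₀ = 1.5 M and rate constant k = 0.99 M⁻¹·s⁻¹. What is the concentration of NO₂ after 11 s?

0.08653 M

Step 1: For a second-order reaction: 1/[NO₂] = 1/[NO₂]₀ + kt
Step 2: 1/[NO₂] = 1/1.5 + 0.99 × 11
Step 3: 1/[NO₂] = 0.6667 + 10.89 = 11.56
Step 4: [NO₂] = 1/11.56 = 0.08653 M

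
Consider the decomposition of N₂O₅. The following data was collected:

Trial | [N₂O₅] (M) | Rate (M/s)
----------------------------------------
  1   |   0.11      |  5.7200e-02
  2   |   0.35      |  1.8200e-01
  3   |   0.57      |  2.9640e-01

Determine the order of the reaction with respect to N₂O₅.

first order (1)

Step 1: Compare trials to find order n where rate₂/rate₁ = ([N₂O₅]₂/[N₂O₅]₁)^n
Step 2: rate₂/rate₁ = 1.8200e-01/5.7200e-02 = 3.182
Step 3: [N₂O₅]₂/[N₂O₅]₁ = 0.35/0.11 = 3.182
Step 4: n = ln(3.182)/ln(3.182) = 1.00 ≈ 1
Step 5: The reaction is first order in N₂O₅.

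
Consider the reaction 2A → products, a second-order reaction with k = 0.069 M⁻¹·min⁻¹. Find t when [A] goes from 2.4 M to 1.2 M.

6.039 min

Step 1: For second-order: t = (1/[A] - 1/[A]₀)/k
Step 2: t = (1/1.2 - 1/2.4)/0.069
Step 3: t = (0.8333 - 0.4167)/0.069
Step 4: t = 0.4167/0.069 = 6.039 min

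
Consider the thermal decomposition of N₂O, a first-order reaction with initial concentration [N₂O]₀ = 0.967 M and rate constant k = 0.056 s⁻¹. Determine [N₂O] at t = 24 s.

0.2522 M

Step 1: For a first-order reaction: [N₂O] = [N₂O]₀ × e^(-kt)
Step 2: [N₂O] = 0.967 × e^(-0.056 × 24)
Step 3: [N₂O] = 0.967 × e^(-1.344)
Step 4: [N₂O] = 0.967 × 0.2608 = 0.2522 M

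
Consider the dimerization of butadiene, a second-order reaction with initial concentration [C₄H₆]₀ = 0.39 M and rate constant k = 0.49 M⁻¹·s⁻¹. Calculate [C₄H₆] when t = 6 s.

0.1817 M

Step 1: For a second-order reaction: 1/[C₄H₆] = 1/[C₄H₆]₀ + kt
Step 2: 1/[C₄H₆] = 1/0.39 + 0.49 × 6
Step 3: 1/[C₄H₆] = 2.564 + 2.94 = 5.504
Step 4: [C₄H₆] = 1/5.504 = 0.1817 M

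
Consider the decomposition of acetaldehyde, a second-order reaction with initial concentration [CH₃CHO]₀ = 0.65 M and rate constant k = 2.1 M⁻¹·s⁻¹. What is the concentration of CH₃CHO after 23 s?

0.02006 M

Step 1: For a second-order reaction: 1/[CH₃CHO] = 1/[CH₃CHO]₀ + kt
Step 2: 1/[CH₃CHO] = 1/0.65 + 2.1 × 23
Step 3: 1/[CH₃CHO] = 1.538 + 48.3 = 49.84
Step 4: [CH₃CHO] = 1/49.84 = 0.02006 M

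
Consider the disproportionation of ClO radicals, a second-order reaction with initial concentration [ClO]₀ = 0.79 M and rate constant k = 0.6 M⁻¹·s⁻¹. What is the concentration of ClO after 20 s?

0.07538 M

Step 1: For a second-order reaction: 1/[ClO] = 1/[ClO]₀ + kt
Step 2: 1/[ClO] = 1/0.79 + 0.6 × 20
Step 3: 1/[ClO] = 1.266 + 12 = 13.27
Step 4: [ClO] = 1/13.27 = 0.07538 M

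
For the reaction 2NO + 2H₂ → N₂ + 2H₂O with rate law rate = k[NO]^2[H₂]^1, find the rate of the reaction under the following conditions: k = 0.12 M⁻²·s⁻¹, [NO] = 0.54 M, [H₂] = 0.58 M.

0.0203 M/s

Step 1: The rate law is rate = k[NO]^2[H₂]^1
Step 2: Substitute: rate = 0.12 × (0.54)^2 × (0.58)^1
Step 3: rate = 0.12 × 0.2916 × 0.58 = 0.0202954 M/s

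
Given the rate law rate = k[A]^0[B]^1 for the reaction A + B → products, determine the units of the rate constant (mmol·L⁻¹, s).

s⁻¹

Step 1: Overall order = 0 + 1 = 1.
Step 2: rate has units mmol·L⁻¹·s⁻¹; [A]^0[B]^1 has units (mmol·L⁻¹)^1.
Step 3: k = rate/([A]^0[B]^1), so units of k = (mmol·L⁻¹)^(1-1)·s⁻¹ = s⁻¹.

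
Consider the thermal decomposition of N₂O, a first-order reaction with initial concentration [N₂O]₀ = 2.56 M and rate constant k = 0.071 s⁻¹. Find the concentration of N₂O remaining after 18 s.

0.7132 M

Step 1: For a first-order reaction: [N₂O] = [N₂O]₀ × e^(-kt)
Step 2: [N₂O] = 2.56 × e^(-0.071 × 18)
Step 3: [N₂O] = 2.56 × e^(-1.278)
Step 4: [N₂O] = 2.56 × 0.278594 = 0.7132 M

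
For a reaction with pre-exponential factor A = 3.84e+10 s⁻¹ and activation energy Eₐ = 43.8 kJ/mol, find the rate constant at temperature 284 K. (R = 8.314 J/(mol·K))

3.37e+02 s⁻¹

Step 1: Use the Arrhenius equation: k = A × exp(-Eₐ/RT)
Step 2: Convert Eₐ to J/mol: 43.8 kJ/mol = 43800 J/mol
Step 3: Calculate the exponent: -Eₐ/(RT) = -43800/(8.314 × 284) = -18.55008
Step 4: k = 3.84e+10 × exp(-18.55008)
Step 5: k = 3.84e+10 × 8.78623e-09 = 3.3739e+02 s⁻¹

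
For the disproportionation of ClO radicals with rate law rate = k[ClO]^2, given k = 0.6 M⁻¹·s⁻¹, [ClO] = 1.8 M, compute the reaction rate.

1.944 M/s

Step 1: Identify the rate law: rate = k[ClO]^2
Step 2: Substitute values: rate = 0.6 × (1.8)^2
Step 3: Calculate: rate = 0.6 × 3.24 = 1.944 M/s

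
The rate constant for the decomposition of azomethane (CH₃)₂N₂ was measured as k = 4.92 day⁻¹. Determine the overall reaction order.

first order (1)

Step 1: The units of k for an nth-order reaction are (concentration)^(1-n)·(time)⁻¹.
Step 2: Here k has units day⁻¹, so the concentration exponent is 0.
Step 3: 1 - n = 0 ⇒ n = 1. The reaction is first order.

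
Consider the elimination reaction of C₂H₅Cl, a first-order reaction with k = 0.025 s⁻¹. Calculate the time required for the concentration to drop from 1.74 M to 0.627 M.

40.83 s

Step 1: For first-order: t = ln([C₂H₅Cl]₀/[C₂H₅Cl])/k
Step 2: t = ln(1.74/0.627)/0.025
Step 3: t = ln(2.775)/0.025
Step 4: t = 1.021/0.025 = 40.83 s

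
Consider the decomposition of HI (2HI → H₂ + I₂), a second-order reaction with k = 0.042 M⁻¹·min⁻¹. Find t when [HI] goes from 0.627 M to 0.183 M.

92.13 min

Step 1: For second-order: t = (1/[HI] - 1/[HI]₀)/k
Step 2: t = (1/0.183 - 1/0.627)/0.042
Step 3: t = (5.464 - 1.595)/0.042
Step 4: t = 3.87/0.042 = 92.13 min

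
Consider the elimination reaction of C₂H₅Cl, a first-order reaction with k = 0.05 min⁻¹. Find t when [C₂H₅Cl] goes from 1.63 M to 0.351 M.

30.71 min

Step 1: For first-order: t = ln([C₂H₅Cl]₀/[C₂H₅Cl])/k
Step 2: t = ln(1.63/0.351)/0.05
Step 3: t = ln(4.644)/0.05
Step 4: t = 1.536/0.05 = 30.71 min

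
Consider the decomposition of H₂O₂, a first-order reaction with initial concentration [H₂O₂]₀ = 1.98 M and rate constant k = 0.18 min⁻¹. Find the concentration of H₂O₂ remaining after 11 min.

0.2734 M

Step 1: For a first-order reaction: [H₂O₂] = [H₂O₂]₀ × e^(-kt)
Step 2: [H₂O₂] = 1.98 × e^(-0.18 × 11)
Step 3: [H₂O₂] = 1.98 × e^(-1.98)
Step 4: [H₂O₂] = 1.98 × 0.138069 = 0.2734 M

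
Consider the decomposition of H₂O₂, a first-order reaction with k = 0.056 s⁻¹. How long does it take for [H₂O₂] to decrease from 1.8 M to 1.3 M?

5.811 s

Step 1: For first-order: t = ln([H₂O₂]₀/[H₂O₂])/k
Step 2: t = ln(1.8/1.3)/0.056
Step 3: t = ln(1.385)/0.056
Step 4: t = 0.3254/0.056 = 5.811 s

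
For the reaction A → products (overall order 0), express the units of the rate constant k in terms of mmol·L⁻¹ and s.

mmol·L⁻¹·s⁻¹

Step 1: For overall order n, rate = k × (concentration)^n.
Step 2: Rate has units mmol·L⁻¹·s⁻¹; concentration term has units (mmol·L⁻¹)^0.
Step 3: k = rate / (concentration)^n, so units of k = (mmol·L⁻¹)^(1-0)·s⁻¹ = mmol·L⁻¹·s⁻¹.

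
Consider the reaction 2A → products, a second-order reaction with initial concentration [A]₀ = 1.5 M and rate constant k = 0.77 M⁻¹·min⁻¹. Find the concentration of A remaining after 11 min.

0.1094 M

Step 1: For a second-order reaction: 1/[A] = 1/[A]₀ + kt
Step 2: 1/[A] = 1/1.5 + 0.77 × 11
Step 3: 1/[A] = 0.6667 + 8.47 = 9.137
Step 4: [A] = 1/9.137 = 0.1094 M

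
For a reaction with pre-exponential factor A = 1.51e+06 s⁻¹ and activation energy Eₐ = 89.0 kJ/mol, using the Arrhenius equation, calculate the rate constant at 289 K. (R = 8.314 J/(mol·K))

1.24e-10 s⁻¹

Step 1: Use the Arrhenius equation: k = A × exp(-Eₐ/RT)
Step 2: Convert Eₐ to J/mol: 89.0 kJ/mol = 89000 J/mol
Step 3: Calculate the exponent: -Eₐ/(RT) = -89000/(8.314 × 289) = -37.04095
Step 4: k = 1.51e+06 × exp(-37.04095)
Step 5: k = 1.51e+06 × 8.19068e-17 = 1.2368e-10 s⁻¹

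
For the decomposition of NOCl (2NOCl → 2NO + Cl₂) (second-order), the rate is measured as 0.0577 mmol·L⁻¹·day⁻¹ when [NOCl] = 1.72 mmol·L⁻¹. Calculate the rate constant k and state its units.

0.0195 (mmol·L⁻¹)⁻¹·day⁻¹

Step 1: rate = k[NOCl]^2, so k = rate / [NOCl]^2.
Step 2: k = 0.0577 / (1.72)^2 = 0.0577 / 2.958.
Step 3: k = 0.0195 (mmol·L⁻¹)⁻¹·day⁻¹.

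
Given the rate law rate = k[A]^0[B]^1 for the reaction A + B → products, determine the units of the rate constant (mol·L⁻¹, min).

min⁻¹

Step 1: Overall order = 0 + 1 = 1.
Step 2: rate has units mol·L⁻¹·min⁻¹; [A]^0[B]^1 has units (mol·L⁻¹)^1.
Step 3: k = rate/([A]^0[B]^1), so units of k = (mol·L⁻¹)^(1-1)·min⁻¹ = min⁻¹.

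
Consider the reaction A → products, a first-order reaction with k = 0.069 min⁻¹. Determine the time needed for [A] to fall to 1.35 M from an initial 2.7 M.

10.05 min

Step 1: For first-order: t = ln([A]₀/[A])/k
Step 2: t = ln(2.7/1.35)/0.069
Step 3: t = ln(2)/0.069
Step 4: t = 0.6931/0.069 = 10.05 min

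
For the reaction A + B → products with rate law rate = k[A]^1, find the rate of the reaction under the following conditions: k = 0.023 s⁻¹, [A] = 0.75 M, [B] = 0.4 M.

0.01725 M/s

Step 1: The rate law is rate = k[A]^1
Step 2: Note that the rate does not depend on [B] (zero order in B).
Step 3: rate = 0.023 × (0.75)^1 = 0.01725 M/s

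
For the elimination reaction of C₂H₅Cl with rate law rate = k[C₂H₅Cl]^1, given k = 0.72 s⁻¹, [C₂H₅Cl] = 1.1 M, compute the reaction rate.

0.792 M/s

Step 1: Identify the rate law: rate = k[C₂H₅Cl]^1
Step 2: Substitute values: rate = 0.72 × (1.1)^1
Step 3: Calculate: rate = 0.72 × 1.1 = 0.792 M/s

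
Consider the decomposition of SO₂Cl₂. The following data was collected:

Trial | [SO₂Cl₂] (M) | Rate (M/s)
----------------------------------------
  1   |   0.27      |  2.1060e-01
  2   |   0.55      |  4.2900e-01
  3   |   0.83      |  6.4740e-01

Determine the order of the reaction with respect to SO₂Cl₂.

first order (1)

Step 1: Compare trials to find order n where rate₂/rate₁ = ([SO₂Cl₂]₂/[SO₂Cl₂]₁)^n
Step 2: rate₂/rate₁ = 4.2900e-01/2.1060e-01 = 2.037
Step 3: [SO₂Cl₂]₂/[SO₂Cl₂]₁ = 0.55/0.27 = 2.037
Step 4: n = ln(2.037)/ln(2.037) = 1.00 ≈ 1
Step 5: The reaction is first order in SO₂Cl₂.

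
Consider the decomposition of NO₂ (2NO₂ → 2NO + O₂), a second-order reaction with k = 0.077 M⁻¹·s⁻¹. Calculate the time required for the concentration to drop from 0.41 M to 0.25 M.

20.27 s

Step 1: For second-order: t = (1/[NO₂] - 1/[NO₂]₀)/k
Step 2: t = (1/0.25 - 1/0.41)/0.077
Step 3: t = (4 - 2.439)/0.077
Step 4: t = 1.561/0.077 = 20.27 s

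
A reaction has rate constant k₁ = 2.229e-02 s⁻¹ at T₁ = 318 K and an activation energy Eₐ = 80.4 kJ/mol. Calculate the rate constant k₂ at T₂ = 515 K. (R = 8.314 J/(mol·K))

2.512e+03 s⁻¹

Step 1: Use the two-temperature Arrhenius form: ln(k₂/k₁) = -Eₐ/R × (1/T₂ - 1/T₁)
Step 2: Convert Eₐ to J/mol: 80.4 kJ/mol = 80400 J/mol
Step 3: 1/T₂ - 1/T₁ = 1/515 - 1/318 = -1.202907e-03 K⁻¹
Step 4: ln(k₂/k₁) = -80400/8.314 × -1.202907e-03 = 11.63263
Step 5: k₂ = k₁ × exp(11.63263) = 2.229e-02 × 1.12716e+05 = 2.512e+03 s⁻¹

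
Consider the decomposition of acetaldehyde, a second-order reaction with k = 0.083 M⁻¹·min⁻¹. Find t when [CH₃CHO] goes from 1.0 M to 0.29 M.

29.5 min

Step 1: For second-order: t = (1/[CH₃CHO] - 1/[CH₃CHO]₀)/k
Step 2: t = (1/0.29 - 1/1.0)/0.083
Step 3: t = (3.448 - 1)/0.083
Step 4: t = 2.448/0.083 = 29.5 min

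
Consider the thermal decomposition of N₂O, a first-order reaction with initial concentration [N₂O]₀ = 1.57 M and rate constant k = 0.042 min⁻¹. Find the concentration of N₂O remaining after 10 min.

1.032 M

Step 1: For a first-order reaction: [N₂O] = [N₂O]₀ × e^(-kt)
Step 2: [N₂O] = 1.57 × e^(-0.042 × 10)
Step 3: [N₂O] = 1.57 × e^(-0.42)
Step 4: [N₂O] = 1.57 × 0.657047 = 1.032 M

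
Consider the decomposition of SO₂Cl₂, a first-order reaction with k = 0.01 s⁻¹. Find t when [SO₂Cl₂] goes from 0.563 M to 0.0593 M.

225.1 s

Step 1: For first-order: t = ln([SO₂Cl₂]₀/[SO₂Cl₂])/k
Step 2: t = ln(0.563/0.0593)/0.01
Step 3: t = ln(9.494)/0.01
Step 4: t = 2.251/0.01 = 225.1 s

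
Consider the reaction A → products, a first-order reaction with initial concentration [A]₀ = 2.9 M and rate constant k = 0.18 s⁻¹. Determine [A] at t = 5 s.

1.179 M

Step 1: For a first-order reaction: [A] = [A]₀ × e^(-kt)
Step 2: [A] = 2.9 × e^(-0.18 × 5)
Step 3: [A] = 2.9 × e^(-0.9)
Step 4: [A] = 2.9 × 0.40657 = 1.179 M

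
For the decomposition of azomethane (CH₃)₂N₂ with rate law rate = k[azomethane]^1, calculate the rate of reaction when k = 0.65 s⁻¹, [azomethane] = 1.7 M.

1.105 M/s

Step 1: Identify the rate law: rate = k[azomethane]^1
Step 2: Substitute values: rate = 0.65 × (1.7)^1
Step 3: Calculate: rate = 0.65 × 1.7 = 1.105 M/s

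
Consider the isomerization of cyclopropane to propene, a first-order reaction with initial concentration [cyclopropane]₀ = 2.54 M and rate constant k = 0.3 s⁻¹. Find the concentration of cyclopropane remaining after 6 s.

0.4199 M

Step 1: For a first-order reaction: [cyclopropane] = [cyclopropane]₀ × e^(-kt)
Step 2: [cyclopropane] = 2.54 × e^(-0.3 × 6)
Step 3: [cyclopropane] = 2.54 × e^(-1.8)
Step 4: [cyclopropane] = 2.54 × 0.165299 = 0.4199 M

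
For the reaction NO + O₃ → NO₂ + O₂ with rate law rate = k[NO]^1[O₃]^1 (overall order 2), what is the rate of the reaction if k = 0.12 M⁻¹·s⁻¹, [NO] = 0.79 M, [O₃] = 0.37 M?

0.03508 M/s

Step 1: The rate law is rate = k[NO]^1[O₃]^1, overall order = 1+1 = 2
Step 2: Substitute values: rate = 0.12 × (0.79)^1 × (0.37)^1
Step 3: rate = 0.12 × 0.79 × 0.37 = 0.035076 M/s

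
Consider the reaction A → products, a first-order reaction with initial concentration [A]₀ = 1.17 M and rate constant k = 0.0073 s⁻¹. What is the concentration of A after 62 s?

0.7441 M

Step 1: For a first-order reaction: [A] = [A]₀ × e^(-kt)
Step 2: [A] = 1.17 × e^(-0.0073 × 62)
Step 3: [A] = 1.17 × e^(-0.4526)
Step 4: [A] = 1.17 × 0.635972 = 0.7441 M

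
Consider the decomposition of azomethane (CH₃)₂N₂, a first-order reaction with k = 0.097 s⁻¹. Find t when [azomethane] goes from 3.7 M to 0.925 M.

14.29 s

Step 1: For first-order: t = ln([azomethane]₀/[azomethane])/k
Step 2: t = ln(3.7/0.925)/0.097
Step 3: t = ln(4)/0.097
Step 4: t = 1.386/0.097 = 14.29 s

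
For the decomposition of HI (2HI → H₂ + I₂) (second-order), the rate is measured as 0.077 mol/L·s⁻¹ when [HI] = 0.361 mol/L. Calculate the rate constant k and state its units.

0.5908 (mol/L)⁻¹·s⁻¹

Step 1: rate = k[HI]^2, so k = rate / [HI]^2.
Step 2: k = 0.077 / (0.361)^2 = 0.077 / 0.1303.
Step 3: k = 0.5908 (mol/L)⁻¹·s⁻¹.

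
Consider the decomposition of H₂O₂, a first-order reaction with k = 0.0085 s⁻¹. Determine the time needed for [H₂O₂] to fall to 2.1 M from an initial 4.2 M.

81.55 s

Step 1: For first-order: t = ln([H₂O₂]₀/[H₂O₂])/k
Step 2: t = ln(4.2/2.1)/0.0085
Step 3: t = ln(2)/0.0085
Step 4: t = 0.6931/0.0085 = 81.55 s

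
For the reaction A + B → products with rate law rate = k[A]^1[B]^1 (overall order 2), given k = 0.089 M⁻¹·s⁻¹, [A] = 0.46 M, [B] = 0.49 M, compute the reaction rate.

0.02006 M/s

Step 1: The rate law is rate = k[A]^1[B]^1, overall order = 1+1 = 2
Step 2: Substitute values: rate = 0.089 × (0.46)^1 × (0.49)^1
Step 3: rate = 0.089 × 0.46 × 0.49 = 0.0200606 M/s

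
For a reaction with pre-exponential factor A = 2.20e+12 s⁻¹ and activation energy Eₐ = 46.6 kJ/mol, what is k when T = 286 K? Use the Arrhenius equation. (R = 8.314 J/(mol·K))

6.78e+03 s⁻¹

Step 1: Use the Arrhenius equation: k = A × exp(-Eₐ/RT)
Step 2: Convert Eₐ to J/mol: 46.6 kJ/mol = 46600 J/mol
Step 3: Calculate the exponent: -Eₐ/(RT) = -46600/(8.314 × 286) = -19.59791
Step 4: k = 2.20e+12 × exp(-19.59791)
Step 5: k = 2.20e+12 × 3.08131e-09 = 6.7789e+03 s⁻¹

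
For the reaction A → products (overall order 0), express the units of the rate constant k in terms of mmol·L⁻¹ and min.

mmol·L⁻¹·min⁻¹

Step 1: For overall order n, rate = k × (concentration)^n.
Step 2: Rate has units mmol·L⁻¹·min⁻¹; concentration term has units (mmol·L⁻¹)^0.
Step 3: k = rate / (concentration)^n, so units of k = (mmol·L⁻¹)^(1-0)·min⁻¹ = mmol·L⁻¹·min⁻¹.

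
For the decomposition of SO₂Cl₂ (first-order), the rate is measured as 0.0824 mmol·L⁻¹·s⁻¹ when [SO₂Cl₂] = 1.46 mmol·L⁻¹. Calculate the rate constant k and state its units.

0.05644 s⁻¹

Step 1: rate = k[SO₂Cl₂]^1, so k = rate / [SO₂Cl₂]^1.
Step 2: k = 0.0824 / (1.46)^1 = 0.0824 / 1.46.
Step 3: k = 0.05644 s⁻¹.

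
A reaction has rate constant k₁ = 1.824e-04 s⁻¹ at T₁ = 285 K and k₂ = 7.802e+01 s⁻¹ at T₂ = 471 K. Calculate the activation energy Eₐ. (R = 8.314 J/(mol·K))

77.8 kJ/mol

Step 1: Use the two-temperature Arrhenius form: ln(k₂/k₁) = -Eₐ/R × (1/T₂ - 1/T₁)
Step 2: ln(k₂/k₁) = ln(7.802e+01/1.824e-04) = ln(427741) = 12.9663
Step 3: 1/T₂ - 1/T₁ = 1/471 - 1/285 = -1.385630e-03 K⁻¹
Step 4: Eₐ = -R × ln(k₂/k₁) / (1/T₂ - 1/T₁) = -8.314 × 12.9663 / -1.385630e-03
Step 5: Eₐ = 7.7800e+04 J/mol = 77.8 kJ/mol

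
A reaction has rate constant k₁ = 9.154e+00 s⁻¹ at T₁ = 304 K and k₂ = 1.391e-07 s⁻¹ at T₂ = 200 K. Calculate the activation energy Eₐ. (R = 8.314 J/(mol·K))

87.5 kJ/mol

Step 1: Use the two-temperature Arrhenius form: ln(k₂/k₁) = -Eₐ/R × (1/T₂ - 1/T₁)
Step 2: ln(k₂/k₁) = ln(1.391e-07/9.154e+00) = ln(1.51955e-08) = -18.0023
Step 3: 1/T₂ - 1/T₁ = 1/200 - 1/304 = 1.710526e-03 K⁻¹
Step 4: Eₐ = -R × ln(k₂/k₁) / (1/T₂ - 1/T₁) = -8.314 × -18.0023 / 1.710526e-03
Step 5: Eₐ = 8.7500e+04 J/mol = 87.5 kJ/mol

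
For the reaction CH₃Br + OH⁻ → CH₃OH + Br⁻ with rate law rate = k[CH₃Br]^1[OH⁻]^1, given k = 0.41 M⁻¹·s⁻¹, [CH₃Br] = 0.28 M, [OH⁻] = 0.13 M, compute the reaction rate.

0.01492 M/s

Step 1: The rate law is rate = k[CH₃Br]^1[OH⁻]^1
Step 2: Substitute: rate = 0.41 × (0.28)^1 × (0.13)^1
Step 3: rate = 0.41 × 0.28 × 0.13 = 0.014924 M/s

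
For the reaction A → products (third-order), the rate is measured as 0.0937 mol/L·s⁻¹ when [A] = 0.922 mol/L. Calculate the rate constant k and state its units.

0.1195 (mol/L)⁻²·s⁻¹

Step 1: rate = k[A]^3, so k = rate / [A]^3.
Step 2: k = 0.0937 / (0.922)^3 = 0.0937 / 0.7838.
Step 3: k = 0.1195 (mol/L)⁻²·s⁻¹.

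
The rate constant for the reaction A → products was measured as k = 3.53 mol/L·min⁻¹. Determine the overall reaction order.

zeroth order (0)

Step 1: The units of k for an nth-order reaction are (concentration)^(1-n)·(time)⁻¹.
Step 2: Here k has units mol/L·min⁻¹, so the concentration exponent is 1.
Step 3: 1 - n = 1 ⇒ n = 0. The reaction is zeroth order.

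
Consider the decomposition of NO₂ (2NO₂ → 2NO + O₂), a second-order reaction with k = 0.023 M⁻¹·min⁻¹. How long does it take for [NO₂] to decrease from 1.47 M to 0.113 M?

355.2 min

Step 1: For second-order: t = (1/[NO₂] - 1/[NO₂]₀)/k
Step 2: t = (1/0.113 - 1/1.47)/0.023
Step 3: t = (8.85 - 0.6803)/0.023
Step 4: t = 8.169/0.023 = 355.2 min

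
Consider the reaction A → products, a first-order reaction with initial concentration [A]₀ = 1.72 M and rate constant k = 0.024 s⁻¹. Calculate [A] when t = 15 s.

1.2 M

Step 1: For a first-order reaction: [A] = [A]₀ × e^(-kt)
Step 2: [A] = 1.72 × e^(-0.024 × 15)
Step 3: [A] = 1.72 × e^(-0.36)
Step 4: [A] = 1.72 × 0.697676 = 1.2 M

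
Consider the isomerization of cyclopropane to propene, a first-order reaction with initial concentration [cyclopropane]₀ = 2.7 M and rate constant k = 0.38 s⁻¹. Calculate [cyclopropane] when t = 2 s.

1.263 M

Step 1: For a first-order reaction: [cyclopropane] = [cyclopropane]₀ × e^(-kt)
Step 2: [cyclopropane] = 2.7 × e^(-0.38 × 2)
Step 3: [cyclopropane] = 2.7 × e^(-0.76)
Step 4: [cyclopropane] = 2.7 × 0.467666 = 1.263 M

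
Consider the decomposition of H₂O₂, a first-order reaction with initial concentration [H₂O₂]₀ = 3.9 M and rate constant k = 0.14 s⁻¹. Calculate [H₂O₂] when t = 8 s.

1.272 M

Step 1: For a first-order reaction: [H₂O₂] = [H₂O₂]₀ × e^(-kt)
Step 2: [H₂O₂] = 3.9 × e^(-0.14 × 8)
Step 3: [H₂O₂] = 3.9 × e^(-1.12)
Step 4: [H₂O₂] = 3.9 × 0.32628 = 1.272 M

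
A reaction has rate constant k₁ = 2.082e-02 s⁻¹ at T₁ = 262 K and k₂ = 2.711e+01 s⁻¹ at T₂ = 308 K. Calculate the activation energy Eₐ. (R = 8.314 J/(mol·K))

104.6 kJ/mol

Step 1: Use the two-temperature Arrhenius form: ln(k₂/k₁) = -Eₐ/R × (1/T₂ - 1/T₁)
Step 2: ln(k₂/k₁) = ln(2.711e+01/2.082e-02) = ln(1302.11) = 7.17174
Step 3: 1/T₂ - 1/T₁ = 1/308 - 1/262 = -5.700406e-04 K⁻¹
Step 4: Eₐ = -R × ln(k₂/k₁) / (1/T₂ - 1/T₁) = -8.314 × 7.17174 / -5.700406e-04
Step 5: Eₐ = 1.0460e+05 J/mol = 104.6 kJ/mol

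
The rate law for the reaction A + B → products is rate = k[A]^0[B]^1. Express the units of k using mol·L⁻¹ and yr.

yr⁻¹

Step 1: Overall order = 0 + 1 = 1.
Step 2: rate has units mol·L⁻¹·yr⁻¹; [A]^0[B]^1 has units (mol·L⁻¹)^1.
Step 3: k = rate/([A]^0[B]^1), so units of k = (mol·L⁻¹)^(1-1)·yr⁻¹ = yr⁻¹.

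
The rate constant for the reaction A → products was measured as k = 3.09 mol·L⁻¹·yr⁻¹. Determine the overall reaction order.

zeroth order (0)

Step 1: The units of k for an nth-order reaction are (concentration)^(1-n)·(time)⁻¹.
Step 2: Here k has units mol·L⁻¹·yr⁻¹, so the concentration exponent is 1.
Step 3: 1 - n = 1 ⇒ n = 0. The reaction is zeroth order.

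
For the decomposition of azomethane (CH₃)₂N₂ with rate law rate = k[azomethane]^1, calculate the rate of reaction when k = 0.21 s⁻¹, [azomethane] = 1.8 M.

0.378 M/s

Step 1: Identify the rate law: rate = k[azomethane]^1
Step 2: Substitute values: rate = 0.21 × (1.8)^1
Step 3: Calculate: rate = 0.21 × 1.8 = 0.378 M/s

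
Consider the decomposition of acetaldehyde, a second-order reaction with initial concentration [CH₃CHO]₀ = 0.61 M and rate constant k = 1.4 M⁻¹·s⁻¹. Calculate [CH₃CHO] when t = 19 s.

0.03541 M

Step 1: For a second-order reaction: 1/[CH₃CHO] = 1/[CH₃CHO]₀ + kt
Step 2: 1/[CH₃CHO] = 1/0.61 + 1.4 × 19
Step 3: 1/[CH₃CHO] = 1.639 + 26.6 = 28.24
Step 4: [CH₃CHO] = 1/28.24 = 0.03541 M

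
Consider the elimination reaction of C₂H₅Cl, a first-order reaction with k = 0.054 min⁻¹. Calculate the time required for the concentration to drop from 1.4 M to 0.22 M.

34.27 min

Step 1: For first-order: t = ln([C₂H₅Cl]₀/[C₂H₅Cl])/k
Step 2: t = ln(1.4/0.22)/0.054
Step 3: t = ln(6.364)/0.054
Step 4: t = 1.851/0.054 = 34.27 min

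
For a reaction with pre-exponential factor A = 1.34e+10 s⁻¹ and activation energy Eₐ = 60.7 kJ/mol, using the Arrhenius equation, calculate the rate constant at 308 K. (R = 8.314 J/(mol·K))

6.80e-01 s⁻¹

Step 1: Use the Arrhenius equation: k = A × exp(-Eₐ/RT)
Step 2: Convert Eₐ to J/mol: 60.7 kJ/mol = 60700 J/mol
Step 3: Calculate the exponent: -Eₐ/(RT) = -60700/(8.314 × 308) = -23.70434
Step 4: k = 1.34e+10 × exp(-23.70434)
Step 5: k = 1.34e+10 × 5.07383e-11 = 6.7989e-01 s⁻¹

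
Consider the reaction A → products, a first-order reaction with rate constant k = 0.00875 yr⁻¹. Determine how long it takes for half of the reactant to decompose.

79.22 yr

Step 1: For a first-order reaction, t₁/₂ = ln(2)/k
Step 2: t₁/₂ = ln(2)/0.00875
Step 3: t₁/₂ = 0.6931/0.00875 = 79.22 yr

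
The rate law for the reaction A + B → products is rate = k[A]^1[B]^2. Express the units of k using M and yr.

M⁻²·yr⁻¹

Step 1: Overall order = 1 + 2 = 3.
Step 2: rate has units M·yr⁻¹; [A]^1[B]^2 has units M^3.
Step 3: k = rate/([A]^1[B]^2), so units of k = M^(1-3)·yr⁻¹ = M⁻²·yr⁻¹.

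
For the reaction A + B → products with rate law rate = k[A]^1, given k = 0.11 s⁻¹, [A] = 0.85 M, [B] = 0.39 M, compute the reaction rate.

0.0935 M/s

Step 1: The rate law is rate = k[A]^1
Step 2: Note that the rate does not depend on [B] (zero order in B).
Step 3: rate = 0.11 × (0.85)^1 = 0.0935 M/s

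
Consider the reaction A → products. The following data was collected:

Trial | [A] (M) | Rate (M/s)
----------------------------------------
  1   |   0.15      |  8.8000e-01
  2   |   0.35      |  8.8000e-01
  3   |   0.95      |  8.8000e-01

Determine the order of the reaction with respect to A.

zeroth order (0)

Step 1: Compare trials - when concentration changes, rate stays constant.
Step 2: rate₂/rate₁ = 8.8000e-01/8.8000e-01 = 1
Step 3: [A]₂/[A]₁ = 0.35/0.15 = 2.333
Step 4: Since rate ratio ≈ (conc ratio)^0, the reaction is zeroth order.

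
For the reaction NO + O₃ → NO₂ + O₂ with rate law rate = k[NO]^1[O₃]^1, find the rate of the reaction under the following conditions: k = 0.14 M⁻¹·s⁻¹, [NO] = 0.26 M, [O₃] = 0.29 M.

0.01056 M/s

Step 1: The rate law is rate = k[NO]^1[O₃]^1
Step 2: Substitute: rate = 0.14 × (0.26)^1 × (0.29)^1
Step 3: rate = 0.14 × 0.26 × 0.29 = 0.010556 M/s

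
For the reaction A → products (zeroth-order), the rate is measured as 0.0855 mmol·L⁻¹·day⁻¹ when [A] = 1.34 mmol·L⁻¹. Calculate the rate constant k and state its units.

0.0855 mmol·L⁻¹·day⁻¹

Step 1: For a zeroth-order reaction, rate = k (independent of concentration).
Step 2: k = rate = 0.0855 mmol·L⁻¹·day⁻¹.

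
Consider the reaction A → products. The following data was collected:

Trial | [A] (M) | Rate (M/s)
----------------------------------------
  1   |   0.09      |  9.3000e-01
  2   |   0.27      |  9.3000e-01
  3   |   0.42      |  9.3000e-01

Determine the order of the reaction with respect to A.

zeroth order (0)

Step 1: Compare trials - when concentration changes, rate stays constant.
Step 2: rate₂/rate₁ = 9.3000e-01/9.3000e-01 = 1
Step 3: [A]₂/[A]₁ = 0.27/0.09 = 3
Step 4: Since rate ratio ≈ (conc ratio)^0, the reaction is zeroth order.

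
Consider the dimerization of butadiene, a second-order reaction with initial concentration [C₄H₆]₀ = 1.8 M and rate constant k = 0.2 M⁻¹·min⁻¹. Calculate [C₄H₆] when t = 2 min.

1.047 M

Step 1: For a second-order reaction: 1/[C₄H₆] = 1/[C₄H₆]₀ + kt
Step 2: 1/[C₄H₆] = 1/1.8 + 0.2 × 2
Step 3: 1/[C₄H₆] = 0.5556 + 0.4 = 0.9556
Step 4: [C₄H₆] = 1/0.9556 = 1.047 M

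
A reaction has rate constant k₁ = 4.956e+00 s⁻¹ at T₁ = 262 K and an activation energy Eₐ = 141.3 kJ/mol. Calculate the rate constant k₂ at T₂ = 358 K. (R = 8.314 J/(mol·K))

1.777e+08 s⁻¹

Step 1: Use the two-temperature Arrhenius form: ln(k₂/k₁) = -Eₐ/R × (1/T₂ - 1/T₁)
Step 2: Convert Eₐ to J/mol: 141.3 kJ/mol = 141300 J/mol
Step 3: 1/T₂ - 1/T₁ = 1/358 - 1/262 = -1.023498e-03 K⁻¹
Step 4: ln(k₂/k₁) = -141300/8.314 × -1.023498e-03 = 17.39479
Step 5: k₂ = k₁ × exp(17.39479) = 4.956e+00 × 3.58477e+07 = 1.777e+08 s⁻¹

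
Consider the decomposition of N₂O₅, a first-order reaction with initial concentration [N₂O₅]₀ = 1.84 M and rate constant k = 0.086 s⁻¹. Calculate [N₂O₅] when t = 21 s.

0.3023 M

Step 1: For a first-order reaction: [N₂O₅] = [N₂O₅]₀ × e^(-kt)
Step 2: [N₂O₅] = 1.84 × e^(-0.086 × 21)
Step 3: [N₂O₅] = 1.84 × e^(-1.806)
Step 4: [N₂O₅] = 1.84 × 0.16431 = 0.3023 M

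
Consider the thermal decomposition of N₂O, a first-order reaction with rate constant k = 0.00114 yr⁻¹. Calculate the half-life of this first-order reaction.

608 yr

Step 1: For a first-order reaction, t₁/₂ = ln(2)/k
Step 2: t₁/₂ = ln(2)/0.00114
Step 3: t₁/₂ = 0.6931/0.00114 = 608 yr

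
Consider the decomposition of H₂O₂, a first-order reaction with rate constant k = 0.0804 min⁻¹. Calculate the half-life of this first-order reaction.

8.621 min

Step 1: For a first-order reaction, t₁/₂ = ln(2)/k
Step 2: t₁/₂ = ln(2)/0.0804
Step 3: t₁/₂ = 0.6931/0.0804 = 8.621 min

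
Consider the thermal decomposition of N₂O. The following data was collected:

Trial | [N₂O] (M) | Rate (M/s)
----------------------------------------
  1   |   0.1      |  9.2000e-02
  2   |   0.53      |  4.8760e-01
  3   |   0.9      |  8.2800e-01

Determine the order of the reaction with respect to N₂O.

first order (1)

Step 1: Compare trials to find order n where rate₂/rate₁ = ([N₂O]₂/[N₂O]₁)^n
Step 2: rate₂/rate₁ = 4.8760e-01/9.2000e-02 = 5.3
Step 3: [N₂O]₂/[N₂O]₁ = 0.53/0.1 = 5.3
Step 4: n = ln(5.3)/ln(5.3) = 1.00 ≈ 1
Step 5: The reaction is first order in N₂O.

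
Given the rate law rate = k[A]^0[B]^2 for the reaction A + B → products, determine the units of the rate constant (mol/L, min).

(mol/L)⁻¹·min⁻¹

Step 1: Overall order = 0 + 2 = 2.
Step 2: rate has units mol/L·min⁻¹; [A]^0[B]^2 has units (mol/L)^2.
Step 3: k = rate/([A]^0[B]^2), so units of k = (mol/L)^(1-2)·min⁻¹ = (mol/L)⁻¹·min⁻¹.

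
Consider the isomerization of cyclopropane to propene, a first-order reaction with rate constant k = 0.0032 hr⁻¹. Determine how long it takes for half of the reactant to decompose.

216.6 hr

Step 1: For a first-order reaction, t₁/₂ = ln(2)/k
Step 2: t₁/₂ = ln(2)/0.0032
Step 3: t₁/₂ = 0.6931/0.0032 = 216.6 hr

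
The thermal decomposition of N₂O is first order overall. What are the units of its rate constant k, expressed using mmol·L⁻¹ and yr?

yr⁻¹

Step 1: For overall order n, rate = k × (concentration)^n.
Step 2: Rate has units mmol·L⁻¹·yr⁻¹; concentration term has units (mmol·L⁻¹)^1.
Step 3: k = rate / (concentration)^n, so units of k = (mmol·L⁻¹)^(1-1)·yr⁻¹ = yr⁻¹.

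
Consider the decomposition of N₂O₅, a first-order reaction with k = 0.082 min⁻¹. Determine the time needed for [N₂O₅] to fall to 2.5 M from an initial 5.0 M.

8.453 min

Step 1: For first-order: t = ln([N₂O₅]₀/[N₂O₅])/k
Step 2: t = ln(5.0/2.5)/0.082
Step 3: t = ln(2)/0.082
Step 4: t = 0.6931/0.082 = 8.453 min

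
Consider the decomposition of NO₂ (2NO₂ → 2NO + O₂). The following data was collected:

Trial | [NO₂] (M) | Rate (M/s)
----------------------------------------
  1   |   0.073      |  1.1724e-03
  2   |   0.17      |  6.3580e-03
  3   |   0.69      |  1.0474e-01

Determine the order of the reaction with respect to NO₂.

second order (2)

Step 1: Compare trials to find order n where rate₂/rate₁ = ([NO₂]₂/[NO₂]₁)^n
Step 2: rate₂/rate₁ = 6.3580e-03/1.1724e-03 = 5.423
Step 3: [NO₂]₂/[NO₂]₁ = 0.17/0.073 = 2.329
Step 4: n = ln(5.423)/ln(2.329) = 2.00 ≈ 2
Step 5: The reaction is second order in NO₂.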